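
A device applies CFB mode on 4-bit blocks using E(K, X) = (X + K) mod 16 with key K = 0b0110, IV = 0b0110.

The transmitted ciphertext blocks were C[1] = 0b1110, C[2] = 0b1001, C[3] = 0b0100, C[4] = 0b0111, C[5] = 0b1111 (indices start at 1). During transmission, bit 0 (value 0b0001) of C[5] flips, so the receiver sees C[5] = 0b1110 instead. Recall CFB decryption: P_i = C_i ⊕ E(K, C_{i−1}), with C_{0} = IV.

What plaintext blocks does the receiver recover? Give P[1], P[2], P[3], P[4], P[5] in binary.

P[1] = 0b0010, P[2] = 0b1101, P[3] = 0b1011, P[4] = 0b1101, P[5] = 0b0011

Only C[5] changed, to 0b1110. In CFB, a change in C_i flips the same bit in P_i and garbles P_{i+1}. Decrypting the received ciphertext:
P[1]: E(K, 0b0110) = 0b1100; 0b1110 ⊕ 0b1100 = 0b0010.
P[2]: E(K, 0b1110) = 0b0100; 0b1001 ⊕ 0b0100 = 0b1101.
P[3]: E(K, 0b1001) = 0b1111; 0b0100 ⊕ 0b1111 = 0b1011.
P[4]: E(K, 0b0100) = 0b1010; 0b0111 ⊕ 0b1010 = 0b1101.
P[5]: E(K, 0b0111) = 0b1101; 0b1110 ⊕ 0b1101 = 0b0011.
Blocks that differ from the original plaintext: P[5].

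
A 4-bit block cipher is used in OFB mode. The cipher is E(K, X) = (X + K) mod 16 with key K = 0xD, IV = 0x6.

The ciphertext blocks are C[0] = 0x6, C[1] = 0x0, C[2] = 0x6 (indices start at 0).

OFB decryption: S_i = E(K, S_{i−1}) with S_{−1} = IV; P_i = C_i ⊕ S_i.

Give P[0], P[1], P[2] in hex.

P[0]: S = E(K, 0x6) = 0x3; 0x6 ⊕ 0x3 = 0x5.
P[1]: S = E(K, 0x3) = 0x0; 0x0 ⊕ 0x0 = 0x0.
P[2]: S = E(K, 0x0) = 0xD; 0x6 ⊕ 0xD = 0xB.

P[0] = 0x5, P[1] = 0x0, P[2] = 0xB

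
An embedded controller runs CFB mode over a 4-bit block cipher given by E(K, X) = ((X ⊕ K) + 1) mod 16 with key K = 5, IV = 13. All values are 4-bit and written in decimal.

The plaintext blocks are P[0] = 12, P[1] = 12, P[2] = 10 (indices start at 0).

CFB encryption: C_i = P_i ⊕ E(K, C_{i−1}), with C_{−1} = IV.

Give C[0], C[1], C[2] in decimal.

C[0]: E(K, 13) = 9; 12 ⊕ 9 = 5.
C[1]: E(K, 5) = 1; 12 ⊕ 1 = 13.
C[2]: E(K, 13) = 9; 10 ⊕ 9 = 3.

C[0] = 5, C[1] = 13, C[2] = 3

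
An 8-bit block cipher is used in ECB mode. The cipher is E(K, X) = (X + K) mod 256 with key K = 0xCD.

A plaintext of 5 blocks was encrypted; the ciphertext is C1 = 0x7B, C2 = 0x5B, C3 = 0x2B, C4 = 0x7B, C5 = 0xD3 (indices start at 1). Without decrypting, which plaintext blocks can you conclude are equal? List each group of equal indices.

P1 = P4

ECB encrypts each block independently with the same key, so equal ciphertext blocks imply equal plaintext blocks.
C1 = C4 = 0x7B, so P1 = P4.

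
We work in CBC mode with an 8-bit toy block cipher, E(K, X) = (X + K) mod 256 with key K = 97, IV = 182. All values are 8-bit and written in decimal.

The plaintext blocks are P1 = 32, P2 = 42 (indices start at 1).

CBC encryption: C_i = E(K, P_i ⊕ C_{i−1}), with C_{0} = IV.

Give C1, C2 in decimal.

C1: P1 ⊕ 182 = 150; E(K, 150) = 247.
C2: P2 ⊕ 247 = 221; E(K, 221) = 62.

C1 = 247, C2 = 62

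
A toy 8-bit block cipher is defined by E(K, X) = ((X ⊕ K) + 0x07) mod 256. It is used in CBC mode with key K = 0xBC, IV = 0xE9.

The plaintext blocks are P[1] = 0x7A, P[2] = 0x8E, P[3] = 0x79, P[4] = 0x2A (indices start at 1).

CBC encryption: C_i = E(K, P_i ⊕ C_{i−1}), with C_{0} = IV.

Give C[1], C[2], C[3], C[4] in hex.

C[1]: P[1] ⊕ 0xE9 = 0x93; E(K, 0x93) = 0x36.
C[2]: P[2] ⊕ 0x36 = 0xB8; E(K, 0xB8) = 0x0B.
C[3]: P[3] ⊕ 0x0B = 0x72; E(K, 0x72) = 0xD5.
C[4]: P[4] ⊕ 0xD5 = 0xFF; E(K, 0xFF) = 0x4A.

C[1] = 0x36, C[2] = 0x0B, C[3] = 0xD5, C[4] = 0x4A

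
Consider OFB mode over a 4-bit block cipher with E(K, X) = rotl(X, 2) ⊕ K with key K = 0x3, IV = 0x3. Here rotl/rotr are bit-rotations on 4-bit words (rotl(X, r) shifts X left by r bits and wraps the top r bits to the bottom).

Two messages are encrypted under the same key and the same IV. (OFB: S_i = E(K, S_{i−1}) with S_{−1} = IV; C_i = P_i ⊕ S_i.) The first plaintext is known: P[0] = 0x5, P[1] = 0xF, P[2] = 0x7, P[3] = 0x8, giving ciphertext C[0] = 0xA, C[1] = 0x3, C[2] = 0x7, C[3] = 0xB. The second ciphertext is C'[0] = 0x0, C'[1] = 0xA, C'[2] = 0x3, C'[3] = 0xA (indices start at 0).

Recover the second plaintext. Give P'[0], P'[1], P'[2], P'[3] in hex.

P'[0] = 0xF, P'[1] = 0x6, P'[2] = 0x3, P'[3] = 0x9

In OFB with a reused IV, both messages share the same keystream S_i, so C_i ⊕ C'_i = P_i ⊕ P'_i and thus P'_i = P_i ⊕ C_i ⊕ C'_i.
P'[0]: 0x5 ⊕ 0xA ⊕ 0x0 = 0xF.
P'[1]: 0xF ⊕ 0x3 ⊕ 0xA = 0x6.
P'[2]: 0x7 ⊕ 0x7 ⊕ 0x3 = 0x3.
P'[3]: 0x8 ⊕ 0xB ⊕ 0xA = 0x9.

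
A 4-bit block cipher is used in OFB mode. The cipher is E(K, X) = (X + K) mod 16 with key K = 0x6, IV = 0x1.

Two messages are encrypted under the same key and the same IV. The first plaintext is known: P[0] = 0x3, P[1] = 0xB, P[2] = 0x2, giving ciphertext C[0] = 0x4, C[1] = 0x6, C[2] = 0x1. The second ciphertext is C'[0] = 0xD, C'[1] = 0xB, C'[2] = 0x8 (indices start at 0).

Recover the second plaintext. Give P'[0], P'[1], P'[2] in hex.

P'[0] = 0xA, P'[1] = 0x6, P'[2] = 0xB

In OFB with a reused IV, both messages share the same keystream S_i, so C_i ⊕ C'_i = P_i ⊕ P'_i and thus P'_i = P_i ⊕ C_i ⊕ C'_i.
P'[0]: 0x3 ⊕ 0x4 ⊕ 0xD = 0xA.
P'[1]: 0xB ⊕ 0x6 ⊕ 0xB = 0x6.
P'[2]: 0x2 ⊕ 0x1 ⊕ 0x8 = 0xB.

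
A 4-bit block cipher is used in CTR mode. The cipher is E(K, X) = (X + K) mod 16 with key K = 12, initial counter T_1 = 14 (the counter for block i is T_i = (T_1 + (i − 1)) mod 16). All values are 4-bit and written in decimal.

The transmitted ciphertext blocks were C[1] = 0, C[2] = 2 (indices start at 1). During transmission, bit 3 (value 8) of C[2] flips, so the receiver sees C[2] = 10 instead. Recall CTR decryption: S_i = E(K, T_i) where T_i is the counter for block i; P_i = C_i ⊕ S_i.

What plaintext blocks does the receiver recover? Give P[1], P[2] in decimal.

P[1] = 10, P[2] = 1

Only C[2] changed, to 10. In CTR, a change in C_i flips the same bit in P_i only; the keystream is unaffected. Decrypting the received ciphertext:
P[1]: T = 14, S = E(K, T) = 10; 0 ⊕ 10 = 10.
P[2]: T = 15, S = E(K, T) = 11; 10 ⊕ 11 = 1.
Blocks that differ from the original plaintext: P[2].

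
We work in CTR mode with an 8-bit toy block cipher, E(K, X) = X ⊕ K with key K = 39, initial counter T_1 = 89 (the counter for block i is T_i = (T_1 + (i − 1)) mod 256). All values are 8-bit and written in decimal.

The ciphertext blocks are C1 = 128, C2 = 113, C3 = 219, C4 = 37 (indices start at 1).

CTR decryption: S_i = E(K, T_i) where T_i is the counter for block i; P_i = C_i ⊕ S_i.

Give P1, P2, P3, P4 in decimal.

P1 = 254, P2 = 12, P3 = 167, P4 = 94

P1: T = 89, S = E(K, T) = 126; 128 ⊕ 126 = 254.
P2: T = 90, S = E(K, T) = 125; 113 ⊕ 125 = 12.
P3: T = 91, S = E(K, T) = 124; 219 ⊕ 124 = 167.
P4: T = 92, S = E(K, T) = 123; 37 ⊕ 123 = 94.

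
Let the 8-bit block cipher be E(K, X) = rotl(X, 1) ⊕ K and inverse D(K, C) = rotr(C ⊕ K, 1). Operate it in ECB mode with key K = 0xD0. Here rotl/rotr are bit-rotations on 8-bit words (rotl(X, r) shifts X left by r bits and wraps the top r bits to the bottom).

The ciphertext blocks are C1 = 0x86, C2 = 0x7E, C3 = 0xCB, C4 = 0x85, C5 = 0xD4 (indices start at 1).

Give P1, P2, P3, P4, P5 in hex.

P1 = 0x2B, P2 = 0x57, P3 = 0x8D, P4 = 0xAA, P5 = 0x02

ECB decryption: P_i = D(K, C_i).
P1: D(K, 0x86) = 0x2B.
P2: D(K, 0x7E) = 0x57.
P3: D(K, 0xCB) = 0x8D.
P4: D(K, 0x85) = 0xAA.
P5: D(K, 0xD4) = 0x02.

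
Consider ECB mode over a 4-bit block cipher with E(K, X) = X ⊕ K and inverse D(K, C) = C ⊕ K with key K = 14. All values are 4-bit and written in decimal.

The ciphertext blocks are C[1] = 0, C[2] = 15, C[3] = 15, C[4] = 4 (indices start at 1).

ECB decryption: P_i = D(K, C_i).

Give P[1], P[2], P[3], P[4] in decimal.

P[1]: D(K, 0) = 14.
P[2]: D(K, 15) = 1.
P[3]: D(K, 15) = 1.
P[4]: D(K, 4) = 10.

P[1] = 14, P[2] = 1, P[3] = 1, P[4] = 10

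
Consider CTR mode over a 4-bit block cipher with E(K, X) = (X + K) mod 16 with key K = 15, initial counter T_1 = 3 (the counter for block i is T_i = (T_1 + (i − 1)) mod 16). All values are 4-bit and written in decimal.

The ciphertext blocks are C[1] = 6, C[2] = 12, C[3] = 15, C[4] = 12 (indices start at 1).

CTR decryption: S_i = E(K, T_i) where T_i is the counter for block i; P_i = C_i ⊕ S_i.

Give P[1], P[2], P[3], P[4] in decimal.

P[1] = 4, P[2] = 15, P[3] = 11, P[4] = 9

P[1]: T = 3, S = E(K, T) = 2; 6 ⊕ 2 = 4.
P[2]: T = 4, S = E(K, T) = 3; 12 ⊕ 3 = 15.
P[3]: T = 5, S = E(K, T) = 4; 15 ⊕ 4 = 11.
P[4]: T = 6, S = E(K, T) = 5; 12 ⊕ 5 = 9.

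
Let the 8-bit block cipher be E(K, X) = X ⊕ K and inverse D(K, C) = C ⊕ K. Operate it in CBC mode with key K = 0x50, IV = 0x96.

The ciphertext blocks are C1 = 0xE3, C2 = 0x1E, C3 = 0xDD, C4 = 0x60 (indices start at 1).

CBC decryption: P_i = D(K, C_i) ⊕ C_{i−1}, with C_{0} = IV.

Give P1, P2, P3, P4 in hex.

P1 = 0x25, P2 = 0xAD, P3 = 0x93, P4 = 0xED

P1: D(K, 0xE3) = 0xB3; 0xB3 ⊕ 0x96 = 0x25.
P2: D(K, 0x1E) = 0x4E; 0x4E ⊕ 0xE3 = 0xAD.
P3: D(K, 0xDD) = 0x8D; 0x8D ⊕ 0x1E = 0x93.
P4: D(K, 0x60) = 0x30; 0x30 ⊕ 0xDD = 0xED.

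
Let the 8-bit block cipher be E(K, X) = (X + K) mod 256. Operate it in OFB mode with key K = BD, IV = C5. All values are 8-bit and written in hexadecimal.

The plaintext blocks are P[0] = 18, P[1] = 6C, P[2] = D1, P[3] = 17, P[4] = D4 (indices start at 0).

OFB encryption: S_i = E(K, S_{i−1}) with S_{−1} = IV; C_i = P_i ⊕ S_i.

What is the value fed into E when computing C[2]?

3F

C[0]: S = E(K, C5) = 82; 18 ⊕ 82 = 9A.
C[1]: S = E(K, 82) = 3F; 6C ⊕ 3F = 53.
C[2]: S = E(K, 3F) = FC; D1 ⊕ FC = 2D.
So the input to E for block [2] is 3F.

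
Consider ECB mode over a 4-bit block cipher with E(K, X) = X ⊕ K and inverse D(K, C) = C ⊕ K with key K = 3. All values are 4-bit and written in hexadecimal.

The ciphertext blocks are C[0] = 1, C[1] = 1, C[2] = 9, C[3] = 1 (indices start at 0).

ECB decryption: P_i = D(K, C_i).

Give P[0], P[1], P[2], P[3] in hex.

P[0] = 2, P[1] = 2, P[2] = A, P[3] = 2

P[0]: D(K, 1) = 2.
P[1]: D(K, 1) = 2.
P[2]: D(K, 9) = A.
P[3]: D(K, 1) = 2.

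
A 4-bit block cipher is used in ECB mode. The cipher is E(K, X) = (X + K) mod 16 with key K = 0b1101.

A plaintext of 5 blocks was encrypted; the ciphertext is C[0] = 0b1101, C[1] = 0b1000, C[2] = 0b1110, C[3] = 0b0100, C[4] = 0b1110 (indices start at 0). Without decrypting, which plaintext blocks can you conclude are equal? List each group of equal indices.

P[2] = P[4]

ECB encrypts each block independently with the same key, so equal ciphertext blocks imply equal plaintext blocks.
C[2] = C[4] = 0b1110, so P[2] = P[4].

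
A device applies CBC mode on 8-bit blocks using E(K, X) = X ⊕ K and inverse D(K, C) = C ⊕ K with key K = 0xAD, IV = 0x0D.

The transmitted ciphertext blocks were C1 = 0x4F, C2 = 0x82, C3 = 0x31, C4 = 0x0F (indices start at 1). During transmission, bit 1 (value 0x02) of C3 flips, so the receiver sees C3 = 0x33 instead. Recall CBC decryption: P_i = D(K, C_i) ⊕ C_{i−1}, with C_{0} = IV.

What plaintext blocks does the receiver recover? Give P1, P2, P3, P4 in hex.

P1 = 0xEF, P2 = 0x60, P3 = 0x1C, P4 = 0x91

Only C3 changed, to 0x33. In CBC, a change in C_i garbles P_i and flips the same bit in P_{i+1}. Decrypting the received ciphertext:
P1: D(K, 0x4F) = 0xE2; 0xE2 ⊕ 0x0D = 0xEF.
P2: D(K, 0x82) = 0x2F; 0x2F ⊕ 0x4F = 0x60.
P3: D(K, 0x33) = 0x9E; 0x9E ⊕ 0x82 = 0x1C.
P4: D(K, 0x0F) = 0xA2; 0xA2 ⊕ 0x33 = 0x91.
Blocks that differ from the original plaintext: P3, P4.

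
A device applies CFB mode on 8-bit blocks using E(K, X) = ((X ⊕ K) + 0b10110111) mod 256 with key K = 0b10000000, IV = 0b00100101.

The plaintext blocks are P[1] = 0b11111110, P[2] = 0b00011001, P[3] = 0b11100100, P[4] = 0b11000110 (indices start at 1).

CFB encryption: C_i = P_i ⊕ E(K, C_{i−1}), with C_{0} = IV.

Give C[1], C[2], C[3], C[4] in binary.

C[1]: E(K, 0b00100101) = 0b01011100; 0b11111110 ⊕ 0b01011100 = 0b10100010.
C[2]: E(K, 0b10100010) = 0b11011001; 0b00011001 ⊕ 0b11011001 = 0b11000000.
C[3]: E(K, 0b11000000) = 0b11110111; 0b11100100 ⊕ 0b11110111 = 0b00010011.
C[4]: E(K, 0b00010011) = 0b01001010; 0b11000110 ⊕ 0b01001010 = 0b10001100.

C[1] = 0b10100010, C[2] = 0b11000000, C[3] = 0b00010011, C[4] = 0b10001100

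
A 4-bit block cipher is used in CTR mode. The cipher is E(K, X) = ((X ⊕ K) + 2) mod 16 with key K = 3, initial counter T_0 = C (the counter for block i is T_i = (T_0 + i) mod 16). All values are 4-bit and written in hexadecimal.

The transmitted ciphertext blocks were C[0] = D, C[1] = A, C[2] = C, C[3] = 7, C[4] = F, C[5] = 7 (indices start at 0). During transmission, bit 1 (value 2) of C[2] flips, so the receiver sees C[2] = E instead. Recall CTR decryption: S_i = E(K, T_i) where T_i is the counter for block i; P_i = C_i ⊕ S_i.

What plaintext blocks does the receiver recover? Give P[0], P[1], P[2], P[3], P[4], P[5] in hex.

Only C[2] changed, to E. In CTR, a change in C_i flips the same bit in P_i only; the keystream is unaffected. Decrypting the received ciphertext:
P[0]: T = C, S = E(K, T) = 1; D ⊕ 1 = C.
P[1]: T = D, S = E(K, T) = 0; A ⊕ 0 = A.
P[2]: T = E, S = E(K, T) = F; E ⊕ F = 1.
P[3]: T = F, S = E(K, T) = E; 7 ⊕ E = 9.
P[4]: T = 0, S = E(K, T) = 5; F ⊕ 5 = A.
P[5]: T = 1, S = E(K, T) = 4; 7 ⊕ 4 = 3.
Blocks that differ from the original plaintext: P[2].

P[0] = C, P[1] = A, P[2] = 1, P[3] = 9, P[4] = A, P[5] = 3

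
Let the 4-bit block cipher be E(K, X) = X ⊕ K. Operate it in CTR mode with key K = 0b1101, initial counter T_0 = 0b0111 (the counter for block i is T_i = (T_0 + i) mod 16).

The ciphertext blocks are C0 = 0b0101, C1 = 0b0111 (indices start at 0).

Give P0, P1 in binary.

P0 = 0b1111, P1 = 0b0010

CTR decryption: S_i = E(K, T_i) where T_i is the counter for block i; P_i = C_i ⊕ S_i.
P0: T = 0b0111, S = E(K, T) = 0b1010; 0b0101 ⊕ 0b1010 = 0b1111.
P1: T = 0b1000, S = E(K, T) = 0b0101; 0b0111 ⊕ 0b0101 = 0b0010.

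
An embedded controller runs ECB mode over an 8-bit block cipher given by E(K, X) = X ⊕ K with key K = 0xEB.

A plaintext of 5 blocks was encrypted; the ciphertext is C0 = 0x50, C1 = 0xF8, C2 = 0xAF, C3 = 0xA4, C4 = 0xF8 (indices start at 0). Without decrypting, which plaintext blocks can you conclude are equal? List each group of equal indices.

P1 = P4

ECB encrypts each block independently with the same key, so equal ciphertext blocks imply equal plaintext blocks.
C1 = C4 = 0xF8, so P1 = P4.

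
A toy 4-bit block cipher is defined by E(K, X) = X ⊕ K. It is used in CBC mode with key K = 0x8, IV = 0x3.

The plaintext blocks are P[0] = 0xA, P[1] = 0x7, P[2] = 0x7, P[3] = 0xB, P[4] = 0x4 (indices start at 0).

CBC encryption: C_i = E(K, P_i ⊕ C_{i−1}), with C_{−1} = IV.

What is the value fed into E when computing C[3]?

C[0]: P[0] ⊕ 0x3 = 0x9; E(K, 0x9) = 0x1.
C[1]: P[1] ⊕ 0x1 = 0x6; E(K, 0x6) = 0xE.
C[2]: P[2] ⊕ 0xE = 0x9; E(K, 0x9) = 0x1.
C[3]: P[3] ⊕ 0x1 = 0xA; E(K, 0xA) = 0x2.
So the input to E for block [3] is 0xA.

0xA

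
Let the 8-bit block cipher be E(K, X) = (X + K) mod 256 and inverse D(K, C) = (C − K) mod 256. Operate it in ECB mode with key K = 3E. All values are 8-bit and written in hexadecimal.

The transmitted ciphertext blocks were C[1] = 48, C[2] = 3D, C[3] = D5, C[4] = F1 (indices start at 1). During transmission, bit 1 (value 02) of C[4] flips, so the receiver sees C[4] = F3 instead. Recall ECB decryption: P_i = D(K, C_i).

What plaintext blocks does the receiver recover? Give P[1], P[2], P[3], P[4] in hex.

Only C[4] changed, to F3. In ECB, a change in C_i affects only P_i. Decrypting the received ciphertext:
P[1]: D(K, 48) = 0A.
P[2]: D(K, 3D) = FF.
P[3]: D(K, D5) = 97.
P[4]: D(K, F3) = B5.
Blocks that differ from the original plaintext: P[4].

P[1] = 0A, P[2] = FF, P[3] = 97, P[4] = B5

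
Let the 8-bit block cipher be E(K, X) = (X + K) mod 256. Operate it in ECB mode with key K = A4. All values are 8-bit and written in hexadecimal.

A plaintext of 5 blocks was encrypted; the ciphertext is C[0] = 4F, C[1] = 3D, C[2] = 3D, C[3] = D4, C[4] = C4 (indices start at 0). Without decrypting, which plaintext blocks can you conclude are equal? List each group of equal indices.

P[1] = P[2]

ECB encrypts each block independently with the same key, so equal ciphertext blocks imply equal plaintext blocks.
C[1] = C[2] = 3D, so P[1] = P[2].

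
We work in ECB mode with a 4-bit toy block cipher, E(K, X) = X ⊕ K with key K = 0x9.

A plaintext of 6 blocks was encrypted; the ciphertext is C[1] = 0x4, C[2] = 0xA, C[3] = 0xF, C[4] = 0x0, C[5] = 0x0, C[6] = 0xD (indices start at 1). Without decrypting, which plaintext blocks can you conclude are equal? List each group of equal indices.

P[4] = P[5]

ECB encrypts each block independently with the same key, so equal ciphertext blocks imply equal plaintext blocks.
C[4] = C[5] = 0x0, so P[4] = P[5].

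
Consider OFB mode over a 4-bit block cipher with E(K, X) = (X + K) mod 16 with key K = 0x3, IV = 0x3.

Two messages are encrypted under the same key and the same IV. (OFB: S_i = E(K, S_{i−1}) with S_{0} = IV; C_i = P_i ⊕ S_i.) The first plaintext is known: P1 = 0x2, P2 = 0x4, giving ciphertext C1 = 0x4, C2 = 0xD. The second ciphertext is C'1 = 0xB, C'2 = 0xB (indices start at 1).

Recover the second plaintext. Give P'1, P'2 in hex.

P'1 = 0xD, P'2 = 0x2

In OFB with a reused IV, both messages share the same keystream S_i, so C_i ⊕ C'_i = P_i ⊕ P'_i and thus P'_i = P_i ⊕ C_i ⊕ C'_i.
P'1: 0x2 ⊕ 0x4 ⊕ 0xB = 0xD.
P'2: 0x4 ⊕ 0xD ⊕ 0xB = 0x2.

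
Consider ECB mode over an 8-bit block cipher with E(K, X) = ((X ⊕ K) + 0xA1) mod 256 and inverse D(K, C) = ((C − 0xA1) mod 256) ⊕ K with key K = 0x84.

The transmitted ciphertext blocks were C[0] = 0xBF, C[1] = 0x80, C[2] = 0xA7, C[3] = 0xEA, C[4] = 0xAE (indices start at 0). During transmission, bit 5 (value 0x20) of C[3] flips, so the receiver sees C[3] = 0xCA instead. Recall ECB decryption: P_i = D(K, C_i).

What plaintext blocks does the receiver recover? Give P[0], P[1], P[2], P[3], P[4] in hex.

P[0] = 0x9A, P[1] = 0x5B, P[2] = 0x82, P[3] = 0xAD, P[4] = 0x89

Only C[3] changed, to 0xCA. In ECB, a change in C_i affects only P_i. Decrypting the received ciphertext:
P[0]: D(K, 0xBF) = 0x9A.
P[1]: D(K, 0x80) = 0x5B.
P[2]: D(K, 0xA7) = 0x82.
P[3]: D(K, 0xCA) = 0xAD.
P[4]: D(K, 0xAE) = 0x89.
Blocks that differ from the original plaintext: P[3].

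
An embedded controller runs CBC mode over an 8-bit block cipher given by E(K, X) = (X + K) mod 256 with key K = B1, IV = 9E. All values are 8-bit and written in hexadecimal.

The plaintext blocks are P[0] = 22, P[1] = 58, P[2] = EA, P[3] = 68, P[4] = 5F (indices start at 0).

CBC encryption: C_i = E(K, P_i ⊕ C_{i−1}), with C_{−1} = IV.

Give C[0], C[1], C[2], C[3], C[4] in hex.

C[0] = 6D, C[1] = E6, C[2] = BD, C[3] = 86, C[4] = 8A

C[0]: P[0] ⊕ 9E = BC; E(K, BC) = 6D.
C[1]: P[1] ⊕ 6D = 35; E(K, 35) = E6.
C[2]: P[2] ⊕ E6 = 0C; E(K, 0C) = BD.
C[3]: P[3] ⊕ BD = D5; E(K, D5) = 86.
C[4]: P[4] ⊕ 86 = D9; E(K, D9) = 8A.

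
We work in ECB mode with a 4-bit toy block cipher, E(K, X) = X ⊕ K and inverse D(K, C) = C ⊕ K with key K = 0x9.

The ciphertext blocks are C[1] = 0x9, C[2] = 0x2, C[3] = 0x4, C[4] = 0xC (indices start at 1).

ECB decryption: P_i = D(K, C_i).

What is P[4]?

P[4] = 0x5

P[4]: D(K, 0xC) = 0x5.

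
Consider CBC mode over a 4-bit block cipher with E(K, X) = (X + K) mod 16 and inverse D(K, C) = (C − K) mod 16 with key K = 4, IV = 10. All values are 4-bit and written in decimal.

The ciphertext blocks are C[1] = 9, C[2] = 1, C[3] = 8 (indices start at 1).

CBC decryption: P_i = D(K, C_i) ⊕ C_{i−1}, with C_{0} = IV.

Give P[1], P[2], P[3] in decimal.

P[1]: D(K, 9) = 5; 5 ⊕ 10 = 15.
P[2]: D(K, 1) = 13; 13 ⊕ 9 = 4.
P[3]: D(K, 8) = 4; 4 ⊕ 1 = 5.

P[1] = 15, P[2] = 4, P[3] = 5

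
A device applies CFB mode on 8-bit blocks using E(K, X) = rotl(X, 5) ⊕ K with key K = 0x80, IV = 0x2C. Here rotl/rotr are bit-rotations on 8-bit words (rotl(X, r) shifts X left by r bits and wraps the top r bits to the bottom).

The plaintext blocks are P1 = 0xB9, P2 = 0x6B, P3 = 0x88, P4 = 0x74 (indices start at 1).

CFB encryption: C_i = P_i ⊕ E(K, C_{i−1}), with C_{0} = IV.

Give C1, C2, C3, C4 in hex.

C1: E(K, 0x2C) = 0x05; 0xB9 ⊕ 0x05 = 0xBC.
C2: E(K, 0xBC) = 0x17; 0x6B ⊕ 0x17 = 0x7C.
C3: E(K, 0x7C) = 0x0F; 0x88 ⊕ 0x0F = 0x87.
C4: E(K, 0x87) = 0x70; 0x74 ⊕ 0x70 = 0x04.

C1 = 0xBC, C2 = 0x7C, C3 = 0x87, C4 = 0x04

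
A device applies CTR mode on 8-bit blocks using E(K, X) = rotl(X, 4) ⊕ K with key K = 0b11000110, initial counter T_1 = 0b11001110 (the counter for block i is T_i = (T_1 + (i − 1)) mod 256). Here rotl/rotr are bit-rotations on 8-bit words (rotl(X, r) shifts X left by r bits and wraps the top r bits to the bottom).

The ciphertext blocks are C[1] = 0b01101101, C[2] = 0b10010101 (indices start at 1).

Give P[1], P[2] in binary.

CTR decryption: S_i = E(K, T_i) where T_i is the counter for block i; P_i = C_i ⊕ S_i.
P[1]: T = 0b11001110, S = E(K, T) = 0b00101010; 0b01101101 ⊕ 0b00101010 = 0b01000111.
P[2]: T = 0b11001111, S = E(K, T) = 0b00111010; 0b10010101 ⊕ 0b00111010 = 0b10101111.

P[1] = 0b01000111, P[2] = 0b10101111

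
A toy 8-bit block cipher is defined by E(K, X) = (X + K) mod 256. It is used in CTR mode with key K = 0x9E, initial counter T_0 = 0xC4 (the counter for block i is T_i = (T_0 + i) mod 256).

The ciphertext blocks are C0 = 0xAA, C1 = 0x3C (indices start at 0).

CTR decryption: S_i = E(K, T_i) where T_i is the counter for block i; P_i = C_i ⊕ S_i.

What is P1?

P1 = 0x5F

P1: T = 0xC5, S = E(K, T) = 0x63; 0x3C ⊕ 0x63 = 0x5F.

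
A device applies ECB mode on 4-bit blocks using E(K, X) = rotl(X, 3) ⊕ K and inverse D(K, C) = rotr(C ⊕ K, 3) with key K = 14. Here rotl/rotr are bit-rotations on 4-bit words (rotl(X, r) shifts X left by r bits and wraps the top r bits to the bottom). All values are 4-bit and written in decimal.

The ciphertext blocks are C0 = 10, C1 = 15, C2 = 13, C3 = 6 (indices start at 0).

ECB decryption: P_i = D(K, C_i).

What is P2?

P2: D(K, 13) = 6.

P2 = 6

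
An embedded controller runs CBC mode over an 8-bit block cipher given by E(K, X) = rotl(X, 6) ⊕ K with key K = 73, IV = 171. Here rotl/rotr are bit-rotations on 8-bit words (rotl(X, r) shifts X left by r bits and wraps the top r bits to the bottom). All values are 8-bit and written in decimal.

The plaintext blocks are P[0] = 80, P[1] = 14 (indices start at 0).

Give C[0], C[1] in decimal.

C[0] = 183, C[1] = 39

CBC encryption: C_i = E(K, P_i ⊕ C_{i−1}), with C_{−1} = IV.
C[0]: P[0] ⊕ 171 = 251; E(K, 251) = 183.
C[1]: P[1] ⊕ 183 = 185; E(K, 185) = 39.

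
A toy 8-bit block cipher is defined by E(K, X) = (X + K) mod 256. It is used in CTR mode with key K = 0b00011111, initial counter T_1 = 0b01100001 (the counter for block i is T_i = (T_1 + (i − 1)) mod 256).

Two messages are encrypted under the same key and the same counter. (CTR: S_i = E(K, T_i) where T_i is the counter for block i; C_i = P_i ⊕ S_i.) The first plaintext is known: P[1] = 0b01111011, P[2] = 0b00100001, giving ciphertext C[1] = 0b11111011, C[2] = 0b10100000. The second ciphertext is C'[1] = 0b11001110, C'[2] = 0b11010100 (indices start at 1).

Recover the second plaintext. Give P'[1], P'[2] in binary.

P'[1] = 0b01001110, P'[2] = 0b01010101

In CTR with a reused counter, both messages share the same keystream S_i, so C_i ⊕ C'_i = P_i ⊕ P'_i and thus P'_i = P_i ⊕ C_i ⊕ C'_i.
P'[1]: 0b01111011 ⊕ 0b11111011 ⊕ 0b11001110 = 0b01001110.
P'[2]: 0b00100001 ⊕ 0b10100000 ⊕ 0b11010100 = 0b01010101.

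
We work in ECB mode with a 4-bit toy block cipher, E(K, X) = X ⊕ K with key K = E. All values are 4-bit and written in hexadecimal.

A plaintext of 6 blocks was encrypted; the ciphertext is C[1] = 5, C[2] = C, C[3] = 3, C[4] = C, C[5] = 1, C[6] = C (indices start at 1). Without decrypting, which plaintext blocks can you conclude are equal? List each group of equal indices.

ECB encrypts each block independently with the same key, so equal ciphertext blocks imply equal plaintext blocks.
C[2] = C[4] = C[6] = C, so P[2] = P[4] = P[6].

P[2] = P[4] = P[6]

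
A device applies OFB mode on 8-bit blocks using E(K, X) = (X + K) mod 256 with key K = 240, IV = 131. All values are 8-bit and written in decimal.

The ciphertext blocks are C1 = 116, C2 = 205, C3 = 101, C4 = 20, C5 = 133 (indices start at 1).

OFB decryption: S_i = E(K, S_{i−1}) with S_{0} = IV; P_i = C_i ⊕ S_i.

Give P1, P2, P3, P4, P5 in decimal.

P1: S = E(K, 131) = 115; 116 ⊕ 115 = 7.
P2: S = E(K, 115) = 99; 205 ⊕ 99 = 174.
P3: S = E(K, 99) = 83; 101 ⊕ 83 = 54.
P4: S = E(K, 83) = 67; 20 ⊕ 67 = 87.
P5: S = E(K, 67) = 51; 133 ⊕ 51 = 182.

P1 = 7, P2 = 174, P3 = 54, P4 = 87, P5 = 182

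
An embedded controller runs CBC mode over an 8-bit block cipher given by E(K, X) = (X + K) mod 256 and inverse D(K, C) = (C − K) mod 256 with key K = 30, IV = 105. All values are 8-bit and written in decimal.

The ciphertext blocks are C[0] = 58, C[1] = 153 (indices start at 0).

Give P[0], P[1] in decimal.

P[0] = 117, P[1] = 65

CBC decryption: P_i = D(K, C_i) ⊕ C_{i−1}, with C_{−1} = IV.
P[0]: D(K, 58) = 28; 28 ⊕ 105 = 117.
P[1]: D(K, 153) = 123; 123 ⊕ 58 = 65.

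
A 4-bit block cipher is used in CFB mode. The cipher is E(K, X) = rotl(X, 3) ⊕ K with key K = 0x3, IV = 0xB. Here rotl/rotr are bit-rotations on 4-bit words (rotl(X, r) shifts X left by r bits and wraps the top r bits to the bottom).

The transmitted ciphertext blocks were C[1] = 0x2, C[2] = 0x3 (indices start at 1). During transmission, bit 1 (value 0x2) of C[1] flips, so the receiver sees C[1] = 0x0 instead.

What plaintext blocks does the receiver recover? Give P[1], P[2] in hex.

CFB decryption: P_i = C_i ⊕ E(K, C_{i−1}), with C_{0} = IV.
Only C[1] changed, to 0x0. In CFB, a change in C_i flips the same bit in P_i and garbles P_{i+1}. Decrypting the received ciphertext:
P[1]: E(K, 0xB) = 0xE; 0x0 ⊕ 0xE = 0xE.
P[2]: E(K, 0x0) = 0x3; 0x3 ⊕ 0x3 = 0x0.
Blocks that differ from the original plaintext: P[1], P[2].

P[1] = 0xE, P[2] = 0x0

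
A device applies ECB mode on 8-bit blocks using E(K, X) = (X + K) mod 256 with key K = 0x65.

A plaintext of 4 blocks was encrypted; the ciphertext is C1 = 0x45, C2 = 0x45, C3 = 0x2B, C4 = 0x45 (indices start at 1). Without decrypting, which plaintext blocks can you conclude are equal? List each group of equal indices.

ECB encrypts each block independently with the same key, so equal ciphertext blocks imply equal plaintext blocks.
C1 = C2 = C4 = 0x45, so P1 = P2 = P4.

P1 = P2 = P4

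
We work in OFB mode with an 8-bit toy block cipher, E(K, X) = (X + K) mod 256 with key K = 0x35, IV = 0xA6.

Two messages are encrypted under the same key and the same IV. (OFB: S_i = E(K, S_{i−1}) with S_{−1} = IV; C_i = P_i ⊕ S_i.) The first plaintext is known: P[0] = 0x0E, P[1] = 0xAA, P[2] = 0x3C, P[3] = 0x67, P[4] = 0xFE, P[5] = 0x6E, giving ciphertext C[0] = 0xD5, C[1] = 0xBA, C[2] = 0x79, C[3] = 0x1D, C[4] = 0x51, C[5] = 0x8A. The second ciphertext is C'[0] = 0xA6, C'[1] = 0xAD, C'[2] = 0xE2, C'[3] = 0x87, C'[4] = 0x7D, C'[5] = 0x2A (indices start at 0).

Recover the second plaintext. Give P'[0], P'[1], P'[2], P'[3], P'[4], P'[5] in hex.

In OFB with a reused IV, both messages share the same keystream S_i, so C_i ⊕ C'_i = P_i ⊕ P'_i and thus P'_i = P_i ⊕ C_i ⊕ C'_i.
P'[0]: 0x0E ⊕ 0xD5 ⊕ 0xA6 = 0x7D.
P'[1]: 0xAA ⊕ 0xBA ⊕ 0xAD = 0xBD.
P'[2]: 0x3C ⊕ 0x79 ⊕ 0xE2 = 0xA7.
P'[3]: 0x67 ⊕ 0x1D ⊕ 0x87 = 0xFD.
P'[4]: 0xFE ⊕ 0x51 ⊕ 0x7D = 0xD2.
P'[5]: 0x6E ⊕ 0x8A ⊕ 0x2A = 0xCE.

P'[0] = 0x7D, P'[1] = 0xBD, P'[2] = 0xA7, P'[3] = 0xFD, P'[4] = 0xD2, P'[5] = 0xCE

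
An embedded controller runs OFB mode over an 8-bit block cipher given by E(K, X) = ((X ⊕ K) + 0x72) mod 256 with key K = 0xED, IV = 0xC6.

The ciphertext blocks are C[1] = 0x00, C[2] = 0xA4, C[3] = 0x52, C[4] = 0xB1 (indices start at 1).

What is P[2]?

P[2] = 0x46

OFB decryption: S_i = E(K, S_{i−1}) with S_{0} = IV; P_i = C_i ⊕ S_i.
P[1]: S = E(K, 0xC6) = 0x9D; 0x00 ⊕ 0x9D = 0x9D.
P[2]: S = E(K, 0x9D) = 0xE2; 0xA4 ⊕ 0xE2 = 0x46.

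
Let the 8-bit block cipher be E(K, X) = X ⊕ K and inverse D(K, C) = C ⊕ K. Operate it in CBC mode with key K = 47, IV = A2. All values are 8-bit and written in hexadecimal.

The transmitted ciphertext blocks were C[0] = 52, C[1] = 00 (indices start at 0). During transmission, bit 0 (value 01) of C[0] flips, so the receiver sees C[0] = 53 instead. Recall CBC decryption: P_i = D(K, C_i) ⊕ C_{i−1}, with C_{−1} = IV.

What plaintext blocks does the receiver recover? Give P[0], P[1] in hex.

P[0] = B6, P[1] = 14

Only C[0] changed, to 53. In CBC, a change in C_i garbles P_i and flips the same bit in P_{i+1}. Decrypting the received ciphertext:
P[0]: D(K, 53) = 14; 14 ⊕ A2 = B6.
P[1]: D(K, 00) = 47; 47 ⊕ 53 = 14.
Blocks that differ from the original plaintext: P[0], P[1].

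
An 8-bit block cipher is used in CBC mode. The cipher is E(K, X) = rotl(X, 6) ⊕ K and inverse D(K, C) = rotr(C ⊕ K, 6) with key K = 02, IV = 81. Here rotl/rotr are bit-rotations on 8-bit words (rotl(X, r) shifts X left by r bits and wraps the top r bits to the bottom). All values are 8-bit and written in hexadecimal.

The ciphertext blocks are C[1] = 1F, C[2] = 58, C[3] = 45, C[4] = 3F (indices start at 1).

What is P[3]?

CBC decryption: P_i = D(K, C_i) ⊕ C_{i−1}, with C_{0} = IV.
P[3]: D(K, 45) = 1D; 1D ⊕ 58 = 45.

P[3] = 45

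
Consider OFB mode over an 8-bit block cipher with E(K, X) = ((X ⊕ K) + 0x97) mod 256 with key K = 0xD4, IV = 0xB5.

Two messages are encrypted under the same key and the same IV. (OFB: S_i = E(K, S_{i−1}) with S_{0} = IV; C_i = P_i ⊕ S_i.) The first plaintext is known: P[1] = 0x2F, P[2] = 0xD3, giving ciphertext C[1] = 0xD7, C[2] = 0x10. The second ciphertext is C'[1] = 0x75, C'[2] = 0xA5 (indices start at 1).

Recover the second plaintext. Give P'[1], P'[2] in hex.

P'[1] = 0x8D, P'[2] = 0x66

In OFB with a reused IV, both messages share the same keystream S_i, so C_i ⊕ C'_i = P_i ⊕ P'_i and thus P'_i = P_i ⊕ C_i ⊕ C'_i.
P'[1]: 0x2F ⊕ 0xD7 ⊕ 0x75 = 0x8D.
P'[2]: 0xD3 ⊕ 0x10 ⊕ 0xA5 = 0x66.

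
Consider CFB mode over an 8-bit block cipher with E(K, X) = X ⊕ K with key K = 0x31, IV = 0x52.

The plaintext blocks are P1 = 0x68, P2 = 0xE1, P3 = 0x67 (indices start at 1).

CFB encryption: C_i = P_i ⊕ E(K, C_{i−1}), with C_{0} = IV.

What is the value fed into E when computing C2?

0x0B

C1: E(K, 0x52) = 0x63; 0x68 ⊕ 0x63 = 0x0B.
C2: E(K, 0x0B) = 0x3A; 0xE1 ⊕ 0x3A = 0xDB.
So the input to E for block 2 is 0x0B.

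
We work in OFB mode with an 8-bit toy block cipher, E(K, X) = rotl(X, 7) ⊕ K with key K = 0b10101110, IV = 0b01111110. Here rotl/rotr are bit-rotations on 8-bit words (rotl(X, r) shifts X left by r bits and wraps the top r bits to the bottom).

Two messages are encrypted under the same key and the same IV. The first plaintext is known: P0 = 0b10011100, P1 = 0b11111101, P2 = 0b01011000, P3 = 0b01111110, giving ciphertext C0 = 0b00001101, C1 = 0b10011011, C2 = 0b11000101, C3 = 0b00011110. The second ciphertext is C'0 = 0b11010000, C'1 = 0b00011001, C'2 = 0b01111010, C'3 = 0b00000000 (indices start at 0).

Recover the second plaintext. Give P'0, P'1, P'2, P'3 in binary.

In OFB with a reused IV, both messages share the same keystream S_i, so C_i ⊕ C'_i = P_i ⊕ P'_i and thus P'_i = P_i ⊕ C_i ⊕ C'_i.
P'0: 0b10011100 ⊕ 0b00001101 ⊕ 0b11010000 = 0b01000001.
P'1: 0b11111101 ⊕ 0b10011011 ⊕ 0b00011001 = 0b01111111.
P'2: 0b01011000 ⊕ 0b11000101 ⊕ 0b01111010 = 0b11100111.
P'3: 0b01111110 ⊕ 0b00011110 ⊕ 0b00000000 = 0b01100000.

P'0 = 0b01000001, P'1 = 0b01111111, P'2 = 0b11100111, P'3 = 0b01100000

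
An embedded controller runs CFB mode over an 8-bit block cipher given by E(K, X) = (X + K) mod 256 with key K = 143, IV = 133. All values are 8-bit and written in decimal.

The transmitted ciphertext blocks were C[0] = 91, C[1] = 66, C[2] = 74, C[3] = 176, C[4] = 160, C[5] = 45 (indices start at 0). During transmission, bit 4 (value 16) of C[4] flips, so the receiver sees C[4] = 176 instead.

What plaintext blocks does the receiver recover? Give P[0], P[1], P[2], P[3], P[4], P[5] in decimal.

CFB decryption: P_i = C_i ⊕ E(K, C_{i−1}), with C_{−1} = IV.
Only C[4] changed, to 176. In CFB, a change in C_i flips the same bit in P_i and garbles P_{i+1}. Decrypting the received ciphertext:
P[0]: E(K, 133) = 20; 91 ⊕ 20 = 79.
P[1]: E(K, 91) = 234; 66 ⊕ 234 = 168.
P[2]: E(K, 66) = 209; 74 ⊕ 209 = 155.
P[3]: E(K, 74) = 217; 176 ⊕ 217 = 105.
P[4]: E(K, 176) = 63; 176 ⊕ 63 = 143.
P[5]: E(K, 176) = 63; 45 ⊕ 63 = 18.
Blocks that differ from the original plaintext: P[4], P[5].

P[0] = 79, P[1] = 168, P[2] = 155, P[3] = 105, P[4] = 143, P[5] = 18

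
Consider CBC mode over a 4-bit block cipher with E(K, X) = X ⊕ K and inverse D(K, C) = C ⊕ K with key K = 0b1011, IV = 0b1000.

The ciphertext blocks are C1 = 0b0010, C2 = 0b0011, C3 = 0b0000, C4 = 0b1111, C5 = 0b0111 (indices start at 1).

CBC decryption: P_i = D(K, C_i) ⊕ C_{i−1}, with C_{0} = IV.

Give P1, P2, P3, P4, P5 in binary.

P1 = 0b0001, P2 = 0b1010, P3 = 0b1000, P4 = 0b0100, P5 = 0b0011

P1: D(K, 0b0010) = 0b1001; 0b1001 ⊕ 0b1000 = 0b0001.
P2: D(K, 0b0011) = 0b1000; 0b1000 ⊕ 0b0010 = 0b1010.
P3: D(K, 0b0000) = 0b1011; 0b1011 ⊕ 0b0011 = 0b1000.
P4: D(K, 0b1111) = 0b0100; 0b0100 ⊕ 0b0000 = 0b0100.
P5: D(K, 0b0111) = 0b1100; 0b1100 ⊕ 0b1111 = 0b0011.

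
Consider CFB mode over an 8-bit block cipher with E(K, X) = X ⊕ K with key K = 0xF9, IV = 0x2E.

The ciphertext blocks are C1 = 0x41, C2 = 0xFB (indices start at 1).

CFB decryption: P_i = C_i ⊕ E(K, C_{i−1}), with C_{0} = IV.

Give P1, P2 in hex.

P1: E(K, 0x2E) = 0xD7; 0x41 ⊕ 0xD7 = 0x96.
P2: E(K, 0x41) = 0xB8; 0xFB ⊕ 0xB8 = 0x43.

P1 = 0x96, P2 = 0x43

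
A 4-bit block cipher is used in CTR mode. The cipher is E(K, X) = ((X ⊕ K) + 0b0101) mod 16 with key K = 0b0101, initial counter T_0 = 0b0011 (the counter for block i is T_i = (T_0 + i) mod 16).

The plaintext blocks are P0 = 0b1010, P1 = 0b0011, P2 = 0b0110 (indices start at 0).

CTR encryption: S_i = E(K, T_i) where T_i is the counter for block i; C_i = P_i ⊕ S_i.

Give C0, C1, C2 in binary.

C0: T = 0b0011, S = E(K, T) = 0b1011; 0b1010 ⊕ 0b1011 = 0b0001.
C1: T = 0b0100, S = E(K, T) = 0b0110; 0b0011 ⊕ 0b0110 = 0b0101.
C2: T = 0b0101, S = E(K, T) = 0b0101; 0b0110 ⊕ 0b0101 = 0b0011.

C0 = 0b0001, C1 = 0b0101, C2 = 0b0011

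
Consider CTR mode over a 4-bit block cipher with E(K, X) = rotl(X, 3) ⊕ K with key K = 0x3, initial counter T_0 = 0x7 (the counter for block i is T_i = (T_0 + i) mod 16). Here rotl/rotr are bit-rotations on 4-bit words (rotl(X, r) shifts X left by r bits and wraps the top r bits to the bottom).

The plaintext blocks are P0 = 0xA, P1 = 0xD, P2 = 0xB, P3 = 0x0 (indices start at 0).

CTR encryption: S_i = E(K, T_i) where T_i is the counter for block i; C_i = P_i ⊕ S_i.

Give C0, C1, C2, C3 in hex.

C0: T = 0x7, S = E(K, T) = 0x8; 0xA ⊕ 0x8 = 0x2.
C1: T = 0x8, S = E(K, T) = 0x7; 0xD ⊕ 0x7 = 0xA.
C2: T = 0x9, S = E(K, T) = 0xF; 0xB ⊕ 0xF = 0x4.
C3: T = 0xA, S = E(K, T) = 0x6; 0x0 ⊕ 0x6 = 0x6.

C0 = 0x2, C1 = 0xA, C2 = 0x4, C3 = 0x6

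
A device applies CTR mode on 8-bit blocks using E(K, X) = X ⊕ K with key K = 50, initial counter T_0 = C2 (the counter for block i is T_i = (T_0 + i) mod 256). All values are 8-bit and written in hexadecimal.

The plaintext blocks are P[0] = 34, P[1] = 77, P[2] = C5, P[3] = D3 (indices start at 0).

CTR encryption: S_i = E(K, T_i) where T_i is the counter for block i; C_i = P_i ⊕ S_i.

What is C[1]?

C[1] = E4

C[0]: T = C2, S = E(K, T) = 92; 34 ⊕ 92 = A6.
C[1]: T = C3, S = E(K, T) = 93; 77 ⊕ 93 = E4.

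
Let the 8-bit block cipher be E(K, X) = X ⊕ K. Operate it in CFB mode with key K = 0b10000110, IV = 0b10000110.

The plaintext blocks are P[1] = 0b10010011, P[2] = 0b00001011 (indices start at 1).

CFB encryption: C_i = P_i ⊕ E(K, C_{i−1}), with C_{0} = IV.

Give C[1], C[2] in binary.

C[1] = 0b10010011, C[2] = 0b00011110

C[1]: E(K, 0b10000110) = 0b00000000; 0b10010011 ⊕ 0b00000000 = 0b10010011.
C[2]: E(K, 0b10010011) = 0b00010101; 0b00001011 ⊕ 0b00010101 = 0b00011110.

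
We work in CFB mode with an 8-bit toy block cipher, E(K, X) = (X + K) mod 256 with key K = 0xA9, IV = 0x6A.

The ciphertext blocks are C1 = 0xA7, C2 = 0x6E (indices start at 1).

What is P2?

CFB decryption: P_i = C_i ⊕ E(K, C_{i−1}), with C_{0} = IV.
P2: E(K, 0xA7) = 0x50; 0x6E ⊕ 0x50 = 0x3E.

P2 = 0x3E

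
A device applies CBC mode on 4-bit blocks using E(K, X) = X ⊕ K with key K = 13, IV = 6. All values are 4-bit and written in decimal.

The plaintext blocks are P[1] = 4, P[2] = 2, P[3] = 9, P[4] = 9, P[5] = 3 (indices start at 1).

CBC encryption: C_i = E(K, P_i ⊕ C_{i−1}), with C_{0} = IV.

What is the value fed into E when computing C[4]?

13

C[1]: P[1] ⊕ 6 = 2; E(K, 2) = 15.
C[2]: P[2] ⊕ 15 = 13; E(K, 13) = 0.
C[3]: P[3] ⊕ 0 = 9; E(K, 9) = 4.
C[4]: P[4] ⊕ 4 = 13; E(K, 13) = 0.
So the input to E for block [4] is 13.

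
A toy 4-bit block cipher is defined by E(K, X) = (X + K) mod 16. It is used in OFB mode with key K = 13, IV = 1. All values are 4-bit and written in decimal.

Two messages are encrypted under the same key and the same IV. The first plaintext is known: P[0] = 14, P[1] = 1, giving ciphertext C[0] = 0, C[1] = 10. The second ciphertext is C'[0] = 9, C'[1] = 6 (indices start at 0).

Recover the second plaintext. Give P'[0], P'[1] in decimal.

In OFB with a reused IV, both messages share the same keystream S_i, so C_i ⊕ C'_i = P_i ⊕ P'_i and thus P'_i = P_i ⊕ C_i ⊕ C'_i.
P'[0]: 14 ⊕ 0 ⊕ 9 = 7.
P'[1]: 1 ⊕ 10 ⊕ 6 = 13.

P'[0] = 7, P'[1] = 13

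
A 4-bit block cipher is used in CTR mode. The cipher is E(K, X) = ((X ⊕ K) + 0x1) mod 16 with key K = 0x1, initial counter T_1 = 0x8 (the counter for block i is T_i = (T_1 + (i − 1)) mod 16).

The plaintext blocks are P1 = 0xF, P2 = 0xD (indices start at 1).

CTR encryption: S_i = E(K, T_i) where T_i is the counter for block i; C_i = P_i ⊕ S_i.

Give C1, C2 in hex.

C1: T = 0x8, S = E(K, T) = 0xA; 0xF ⊕ 0xA = 0x5.
C2: T = 0x9, S = E(K, T) = 0x9; 0xD ⊕ 0x9 = 0x4.

C1 = 0x5, C2 = 0x4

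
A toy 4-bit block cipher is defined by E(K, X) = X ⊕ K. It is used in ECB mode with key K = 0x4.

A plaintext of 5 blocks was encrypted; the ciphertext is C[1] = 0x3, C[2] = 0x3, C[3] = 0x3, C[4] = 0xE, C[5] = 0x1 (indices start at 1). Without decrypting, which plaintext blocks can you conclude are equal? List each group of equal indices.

P[1] = P[2] = P[3]

ECB encrypts each block independently with the same key, so equal ciphertext blocks imply equal plaintext blocks.
C[1] = C[2] = C[3] = 0x3, so P[1] = P[2] = P[3].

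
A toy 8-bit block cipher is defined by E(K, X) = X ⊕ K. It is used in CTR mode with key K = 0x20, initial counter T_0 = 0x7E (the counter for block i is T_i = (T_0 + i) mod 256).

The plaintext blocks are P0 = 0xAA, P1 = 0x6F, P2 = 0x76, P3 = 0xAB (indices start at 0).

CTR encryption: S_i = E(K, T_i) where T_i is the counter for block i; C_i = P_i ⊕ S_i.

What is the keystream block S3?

C0: T = 0x7E, S = E(K, T) = 0x5E; 0xAA ⊕ 0x5E = 0xF4.
C1: T = 0x7F, S = E(K, T) = 0x5F; 0x6F ⊕ 0x5F = 0x30.
C2: T = 0x80, S = E(K, T) = 0xA0; 0x76 ⊕ 0xA0 = 0xD6.
C3: T = 0x81, S = E(K, T) = 0xA1; 0xAB ⊕ 0xA1 = 0x0A.
So S3 = 0xA1.

0xA1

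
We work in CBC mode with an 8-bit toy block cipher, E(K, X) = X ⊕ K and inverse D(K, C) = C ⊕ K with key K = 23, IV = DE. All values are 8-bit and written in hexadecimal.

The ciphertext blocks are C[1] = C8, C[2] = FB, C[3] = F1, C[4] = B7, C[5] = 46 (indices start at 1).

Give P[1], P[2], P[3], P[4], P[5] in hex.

P[1] = 35, P[2] = 10, P[3] = 29, P[4] = 65, P[5] = D2

CBC decryption: P_i = D(K, C_i) ⊕ C_{i−1}, with C_{0} = IV.
P[1]: D(K, C8) = EB; EB ⊕ DE = 35.
P[2]: D(K, FB) = D8; D8 ⊕ C8 = 10.
P[3]: D(K, F1) = D2; D2 ⊕ FB = 29.
P[4]: D(K, B7) = 94; 94 ⊕ F1 = 65.
P[5]: D(K, 46) = 65; 65 ⊕ B7 = D2.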